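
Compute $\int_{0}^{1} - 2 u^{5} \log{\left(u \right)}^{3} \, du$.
$\frac{1}{108}$

Consider the simpler parametrised integral
$$J(a) = \int_{0}^{1} - 2 u^{a} \, du = - \frac{2}{a + 1}.$$

Differentiating under the integral sign brings down a factor of $\ln u$:
$$\frac{dJ}{da} = \int_{0}^{1} - 2 u^{a} \log{\left(u \right)} \, du = \frac{2}{\left(a + 1\right)^{2}}.$$

Repeating $3$ times in total — each differentiation brings down another $\ln u$ — gives
$$\frac{d^{3}J}{da^{3}} = \int_{0}^{1} - 2 u^{a} \log{\left(u \right)}^{3} \, du = \frac{12}{\left(a + 1\right)^{4}},$$
and the integrand here is exactly the target integrand, so $I = \frac{12}{\left(a + 1\right)^{4}}$.

Setting $a = 5$:
$$I = \frac{1}{108}.$$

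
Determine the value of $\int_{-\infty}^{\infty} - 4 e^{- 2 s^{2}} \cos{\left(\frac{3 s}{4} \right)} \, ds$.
$- \frac{2 \sqrt{2} \sqrt{\pi}}{e^{\frac{9}{128}}}$

Let $b$ denote the cosine frequency and define $I(b) = \int_{-\infty}^{\infty} - 4 e^{- 2 s^{2}} \cos{\left(b s \right)} \, ds$.

Differentiating under the integral sign,
$$I'(b) = \int_{-\infty}^{\infty} 4 s e^{- 2 s^{2}} \sin{\left(b s \right)} \, ds.$$

Integrate $\int_{-\infty}^{\infty} s \sin(b s)\, e^{- 2 s^{2}}\, ds$ by parts with $u = \sin(b s)$ and $dv = s\, e^{- 2 s^{2}}\, ds$, giving $v = - \frac{e^{- 2 s^{2}}}{4}$. The boundary term vanishes and
$$\int_{-\infty}^{\infty} s \sin(b s)\, e^{- 2 s^{2}}\, ds = \frac{b}{4} \int_{-\infty}^{\infty} \cos(b s)\, e^{- 2 s^{2}}\, ds,$$
so $I'(b) = - \frac{b}{4}\, I(b)$.

This is a separable first-order ODE; solving with the initial condition $I(0) = \int_{-\infty}^{\infty} - 4 e^{- 2 s^{2}}\,ds = - 2 \sqrt{2} \sqrt{\pi}$ gives
$$I(b) = - 2 \sqrt{2} \sqrt{\pi} e^{- \frac{b^{2}}{8}}.$$

Setting $b = \frac{3}{4}$:
$$I = - \frac{2 \sqrt{2} \sqrt{\pi}}{e^{\frac{9}{128}}}.$$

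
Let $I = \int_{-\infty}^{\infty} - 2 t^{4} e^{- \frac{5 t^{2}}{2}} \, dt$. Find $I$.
$- \frac{6 \sqrt{10} \sqrt{\pi}}{125}$

Consider the simpler parametrised integral
$$J(a) = \int_{-\infty}^{\infty} - 2 e^{- a t^{2}} \, dt = - \frac{2 \sqrt{\pi}}{\sqrt{a}}.$$

Differentiating under the integral sign brings down a factor of $(-t^2)$:
$$\frac{dJ}{da} = \int_{-\infty}^{\infty} 2 t^{2} e^{- a t^{2}} \, dt = \frac{\sqrt{\pi}}{a^{\frac{3}{2}}}.$$

Repeating twice in total — each differentiation brings down another $(-t^2)$ — gives
$$\frac{d^{2}J}{da^{2}} = \int_{-\infty}^{\infty} - 2 t^{4} e^{- a t^{2}} \, dt = - \frac{3 \sqrt{\pi}}{2 a^{\frac{5}{2}}},$$
and the integrand here is exactly the target integrand, so $I = - \frac{3 \sqrt{\pi}}{2 a^{\frac{5}{2}}}$.

Setting $a = \frac{5}{2}$:
$$I = - \frac{6 \sqrt{10} \sqrt{\pi}}{125}.$$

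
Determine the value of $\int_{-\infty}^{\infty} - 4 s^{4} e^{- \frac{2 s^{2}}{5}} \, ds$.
$- \frac{75 \sqrt{10} \sqrt{\pi}}{8}$

Consider the simpler parametrised integral
$$J(a) = \int_{-\infty}^{\infty} - 4 e^{- a s^{2}} \, ds = - \frac{4 \sqrt{\pi}}{\sqrt{a}}.$$

Differentiating under the integral sign brings down a factor of $(-s^2)$:
$$\frac{dJ}{da} = \int_{-\infty}^{\infty} 4 s^{2} e^{- a s^{2}} \, ds = \frac{2 \sqrt{\pi}}{a^{\frac{3}{2}}}.$$

Repeating twice in total — each differentiation brings down another $(-s^2)$ — gives
$$\frac{d^{2}J}{da^{2}} = \int_{-\infty}^{\infty} - 4 s^{4} e^{- a s^{2}} \, ds = - \frac{3 \sqrt{\pi}}{a^{\frac{5}{2}}},$$
and the integrand here is exactly the target integrand, so $I = - \frac{3 \sqrt{\pi}}{a^{\frac{5}{2}}}$.

Setting $a = \frac{2}{5}$:
$$I = - \frac{75 \sqrt{10} \sqrt{\pi}}{8}.$$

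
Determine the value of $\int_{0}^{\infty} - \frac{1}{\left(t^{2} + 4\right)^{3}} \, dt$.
$- \frac{3 \pi}{512}$

Start from the standard arctangent integral
$$J(a) = \int_{0}^{\infty} - \frac{1}{a^{2} + t^{2}} \, dt = - \frac{\pi}{2 a}.$$

Differentiating under the integral sign with respect to $a$,
$$\frac{dJ}{da} = \int_{0}^{\infty} \frac{2 a}{\left(a^{2} + t^{2}\right)^{2}} \, dt = \frac{\pi}{2 a^{2}},$$
so $\int_{0}^{\infty} - \frac{1}{\left(a^{2} + t^{2}\right)^{2}} \, dt = - \frac{\pi}{4 a^{3}}$.

Repeating — each differentiation of $1/(t^2+a^2)^j$ produces $-2ja/(t^2+a^2)^{j+1}$ — and dividing through by $-2ja$ at each step yields, after $2$ differentiations in total,
$$\int_{0}^{\infty} - \frac{1}{\left(a^{2} + t^{2}\right)^{3}} \, dt = - \frac{3 \pi}{16 a^{5}}.$$

Setting $a = 2$:
$$I = - \frac{3 \pi}{512}.$$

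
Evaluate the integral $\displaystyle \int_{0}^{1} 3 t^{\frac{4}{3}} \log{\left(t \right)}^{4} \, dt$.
$\frac{17496}{16807}$

Start from the elementary integral
$$J(a) = \int_{0}^{1} 3 t^{a} \, dt = \frac{3}{a + 1}.$$

Differentiating under the integral sign brings down a factor of $\ln t$:
$$\frac{dJ}{da} = \int_{0}^{1} 3 t^{a} \log{\left(t \right)} \, dt = - \frac{3}{\left(a + 1\right)^{2}}.$$

Repeating $4$ times in total — each differentiation brings down another $\ln t$ — gives
$$\frac{d^{4}J}{da^{4}} = \int_{0}^{1} 3 t^{a} \log{\left(t \right)}^{4} \, dt = \frac{72}{\left(a + 1\right)^{5}},$$
and the integrand here is exactly the target integrand, so $I = \frac{72}{\left(a + 1\right)^{5}}$.

Setting $a = \frac{4}{3}$:
$$I = \frac{17496}{16807}.$$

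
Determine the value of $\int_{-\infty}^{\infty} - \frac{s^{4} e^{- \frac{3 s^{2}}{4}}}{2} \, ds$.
$- \frac{4 \sqrt{3} \sqrt{\pi}}{9}$

Start from the elementary integral
$$J(a) = \int_{-\infty}^{\infty} - \frac{e^{- a s^{2}}}{2} \, ds = - \frac{\sqrt{\pi}}{2 \sqrt{a}}.$$

Differentiating under the integral sign brings down a factor of $(-s^2)$:
$$\frac{dJ}{da} = \int_{-\infty}^{\infty} \frac{s^{2} e^{- a s^{2}}}{2} \, ds = \frac{\sqrt{\pi}}{4 a^{\frac{3}{2}}}.$$

Repeating twice in total — each differentiation brings down another $(-s^2)$ — gives
$$\frac{d^{2}J}{da^{2}} = \int_{-\infty}^{\infty} - \frac{s^{4} e^{- a s^{2}}}{2} \, ds = - \frac{3 \sqrt{\pi}}{8 a^{\frac{5}{2}}},$$
and the integrand here is exactly the target integrand, so $I = - \frac{3 \sqrt{\pi}}{8 a^{\frac{5}{2}}}$.

Setting $a = \frac{3}{4}$:
$$I = - \frac{4 \sqrt{3} \sqrt{\pi}}{9}.$$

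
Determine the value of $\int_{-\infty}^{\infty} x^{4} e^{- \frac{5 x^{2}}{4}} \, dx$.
$\frac{24 \sqrt{5} \sqrt{\pi}}{125}$

Begin with the known integral
$$J(a) = \int_{-\infty}^{\infty} e^{- a x^{2}} \, dx = \frac{\sqrt{\pi}}{\sqrt{a}}.$$

Differentiating under the integral sign brings down a factor of $(-x^2)$:
$$\frac{dJ}{da} = \int_{-\infty}^{\infty} - x^{2} e^{- a x^{2}} \, dx = - \frac{\sqrt{\pi}}{2 a^{\frac{3}{2}}}.$$

Repeating twice in total — each differentiation brings down another $(-x^2)$ — gives
$$\frac{d^{2}J}{da^{2}} = \int_{-\infty}^{\infty} x^{4} e^{- a x^{2}} \, dx = \frac{3 \sqrt{\pi}}{4 a^{\frac{5}{2}}},$$
and the integrand here is exactly the target integrand, so $I = \frac{3 \sqrt{\pi}}{4 a^{\frac{5}{2}}}$.

Setting $a = \frac{5}{4}$:
$$I = \frac{24 \sqrt{5} \sqrt{\pi}}{125}.$$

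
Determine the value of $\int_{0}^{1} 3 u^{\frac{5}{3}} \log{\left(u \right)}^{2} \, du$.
$\frac{81}{256}$

Start from the elementary integral
$$J(a) = \int_{0}^{1} 3 u^{a} \, du = \frac{3}{a + 1}.$$

Differentiating under the integral sign brings down a factor of $\ln u$:
$$\frac{dJ}{da} = \int_{0}^{1} 3 u^{a} \log{\left(u \right)} \, du = - \frac{3}{\left(a + 1\right)^{2}}.$$

Repeating twice in total — each differentiation brings down another $\ln u$ — gives
$$\frac{d^{2}J}{da^{2}} = \int_{0}^{1} 3 u^{a} \log{\left(u \right)}^{2} \, du = \frac{6}{\left(a + 1\right)^{3}},$$
and the integrand here is exactly the target integrand, so $I = \frac{6}{\left(a + 1\right)^{3}}$.

Setting $a = \frac{5}{3}$:
$$I = \frac{81}{256}.$$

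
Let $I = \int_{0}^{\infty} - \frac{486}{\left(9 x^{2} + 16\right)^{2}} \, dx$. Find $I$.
$- \frac{81 \pi}{128}$

Begin with the known result
$$J(a) = \int_{0}^{\infty} - \frac{6}{a^{2} + x^{2}} \, dx = - \frac{3 \pi}{a}.$$

Differentiating under the integral sign with respect to $a$,
$$\frac{dJ}{da} = \int_{0}^{\infty} \frac{12 a}{\left(a^{2} + x^{2}\right)^{2}} \, dx = \frac{3 \pi}{a^{2}},$$
so $\int_{0}^{\infty} - \frac{6}{\left(a^{2} + x^{2}\right)^{2}} \, dx = - \frac{3 \pi}{2 a^{3}}$.

Setting $a = \frac{4}{3}$:
$$I = - \frac{81 \pi}{128}.$$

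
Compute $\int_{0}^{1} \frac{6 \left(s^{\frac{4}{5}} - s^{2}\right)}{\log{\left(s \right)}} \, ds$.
$- \log{\left(\frac{15625}{729} \right)}$

Consider the one-parameter family: let $I(a) = \int_{0}^{1} \frac{6 \left(s^{\frac{4}{5}} - s^{a}\right)}{\log{\left(s \right)}} \, ds$.

Since $\dfrac{\partial}{\partial a}\,s^{a} = s^{a} \ln s$, the $\ln s$ in the denominator cancels and
$$\frac{dI}{da} = \int_{0}^{1} -6 s^{a} \, ds = -6 \left[\frac{s^{a+1}}{a+1}\right]_0^1 = - \frac{6}{a + 1}.$$

Integrating with respect to $a$ gives $I(a) = - \log{\left(\frac{15625 \left(a + 1\right)^{6}}{531441} \right)} + C$.

At $a = \frac{4}{5}$ the integrand is identically $0$, so $I(\frac{4}{5}) = 0$. The closed form gives $0$, hence $C = 0$.

Setting $a = 2$:
$$I = - \log{\left(\frac{15625}{729} \right)}.$$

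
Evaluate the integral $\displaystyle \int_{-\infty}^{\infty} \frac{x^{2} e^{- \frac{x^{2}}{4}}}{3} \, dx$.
$\frac{4 \sqrt{\pi}}{3}$

Start from the elementary integral
$$J(a) = \int_{-\infty}^{\infty} \frac{e^{- a x^{2}}}{3} \, dx = \frac{\sqrt{\pi}}{3 \sqrt{a}}.$$

Differentiating under the integral sign brings down a factor of $(-x^2)$:
$$\frac{dJ}{da} = \int_{-\infty}^{\infty} - \frac{x^{2} e^{- a x^{2}}}{3} \, dx = - \frac{\sqrt{\pi}}{6 a^{\frac{3}{2}}}.$$

The integral on the left is $-I$, so $I = \frac{\sqrt{\pi}}{6 a^{\frac{3}{2}}}$.

Setting $a = \frac{1}{4}$:
$$I = \frac{4 \sqrt{\pi}}{3}.$$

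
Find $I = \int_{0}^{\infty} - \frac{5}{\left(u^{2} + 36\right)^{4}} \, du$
$- \frac{25 \pi}{8957952}$

Start from the standard arctangent integral
$$J(a) = \int_{0}^{\infty} - \frac{5}{a^{2} + u^{2}} \, du = - \frac{5 \pi}{2 a}.$$

Differentiating under the integral sign with respect to $a$,
$$\frac{dJ}{da} = \int_{0}^{\infty} \frac{10 a}{\left(a^{2} + u^{2}\right)^{2}} \, du = \frac{5 \pi}{2 a^{2}},$$
so $\int_{0}^{\infty} - \frac{5}{\left(a^{2} + u^{2}\right)^{2}} \, du = - \frac{5 \pi}{4 a^{3}}$.

Repeating — each differentiation of $1/(u^2+a^2)^j$ produces $-2ja/(u^2+a^2)^{j+1}$ — and dividing through by $-2ja$ at each step yields, after $3$ differentiations in total,
$$\int_{0}^{\infty} - \frac{5}{\left(a^{2} + u^{2}\right)^{4}} \, du = - \frac{25 \pi}{32 a^{7}}.$$

Setting $a = 6$:
$$I = - \frac{25 \pi}{8957952}.$$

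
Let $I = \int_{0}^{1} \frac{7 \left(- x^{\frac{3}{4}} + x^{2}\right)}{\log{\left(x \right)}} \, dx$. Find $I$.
$\log{\left(\frac{35831808}{823543} \right)}$

Introduce a parameter $a$ in the exponent: let $I(a) = \int_{0}^{1} \frac{7 \left(x^{2} - x^{a}\right)}{\log{\left(x \right)}} \, dx$.

Since $\dfrac{\partial}{\partial a}\,x^{a} = x^{a} \ln x$, the $\ln x$ in the denominator cancels and
$$\frac{dI}{da} = \int_{0}^{1} -7 x^{a} \, dx = -7 \left[\frac{x^{a+1}}{a+1}\right]_0^1 = - \frac{7}{a + 1}.$$

Integrating with respect to $a$ gives $I(a) = \log{\left(\frac{2187}{\left(a + 1\right)^{7}} \right)} + C$.

At $a = 2$ the integrand is identically $0$, so $I(2) = 0$. The closed form gives $0$, hence $C = 0$.

Setting $a = \frac{3}{4}$:
$$I = \log{\left(\frac{35831808}{823543} \right)}.$$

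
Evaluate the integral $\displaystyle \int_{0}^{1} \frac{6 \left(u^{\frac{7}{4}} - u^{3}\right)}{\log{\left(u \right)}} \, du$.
$\log{\left(\frac{1771561}{16777216} \right)}$

Replace the exponent $\frac{7}{4}$ by a parameter $a$: let $I(a) = \int_{0}^{1} \frac{6 \left(- u^{3} + u^{a}\right)}{\log{\left(u \right)}} \, du$.

Since $\dfrac{\partial}{\partial a}\,u^{a} = u^{a} \ln u$, the $\ln u$ in the denominator cancels and
$$\frac{dI}{da} = \int_{0}^{1} 6 u^{a} \, du = 6 \left[\frac{u^{a+1}}{a+1}\right]_0^1 = \frac{6}{a + 1}.$$

Integrating with respect to $a$ gives $I(a) = \log{\left(\frac{\left(a + 1\right)^{6}}{4096} \right)} + C$.

At $a = 3$ the integrand is identically $0$, so $I(3) = 0$. The closed form gives $0$, hence $C = 0$.

Setting $a = \frac{7}{4}$:
$$I = \log{\left(\frac{1771561}{16777216} \right)}.$$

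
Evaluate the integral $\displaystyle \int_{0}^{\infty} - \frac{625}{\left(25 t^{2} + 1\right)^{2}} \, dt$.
$- \frac{125 \pi}{4}$

Start from the standard arctangent integral
$$J(a) = \int_{0}^{\infty} - \frac{1}{a^{2} + t^{2}} \, dt = - \frac{\pi}{2 a}.$$

Differentiating under the integral sign with respect to $a$,
$$\frac{dJ}{da} = \int_{0}^{\infty} \frac{2 a}{\left(a^{2} + t^{2}\right)^{2}} \, dt = \frac{\pi}{2 a^{2}},$$
so $\int_{0}^{\infty} - \frac{1}{\left(a^{2} + t^{2}\right)^{2}} \, dt = - \frac{\pi}{4 a^{3}}$.

Setting $a = \frac{1}{5}$:
$$I = - \frac{125 \pi}{4}.$$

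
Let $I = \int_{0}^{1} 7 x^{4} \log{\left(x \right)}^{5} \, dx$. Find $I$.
$- \frac{168}{3125}$

Begin with the known integral
$$J(a) = \int_{0}^{1} 7 x^{a} \, dx = \frac{7}{a + 1}.$$

Differentiating under the integral sign brings down a factor of $\ln x$:
$$\frac{dJ}{da} = \int_{0}^{1} 7 x^{a} \log{\left(x \right)} \, dx = - \frac{7}{\left(a + 1\right)^{2}}.$$

Repeating $5$ times in total — each differentiation brings down another $\ln x$ — gives
$$\frac{d^{5}J}{da^{5}} = \int_{0}^{1} 7 x^{a} \log{\left(x \right)}^{5} \, dx = - \frac{840}{\left(a + 1\right)^{6}},$$
and the integrand here is exactly the target integrand, so $I = - \frac{840}{\left(a + 1\right)^{6}}$.

Setting $a = 4$:
$$I = - \frac{168}{3125}.$$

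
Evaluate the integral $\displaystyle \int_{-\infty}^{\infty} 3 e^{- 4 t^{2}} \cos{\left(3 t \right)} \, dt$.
$\frac{3 \sqrt{\pi}}{2 e^{\frac{9}{16}}}$

Treat the cosine frequency as a parameter and define $I(b) = \int_{-\infty}^{\infty} 3 e^{- 4 t^{2}} \cos{\left(b t \right)} \, dt$.

Differentiating under the integral sign,
$$I'(b) = \int_{-\infty}^{\infty} - 3 t e^{- 4 t^{2}} \sin{\left(b t \right)} \, dt.$$

Integrate $\int_{-\infty}^{\infty} t \sin(b t)\, e^{- 4 t^{2}}\, dt$ by parts with $u = \sin(b t)$ and $dv = t\, e^{- 4 t^{2}}\, dt$, giving $v = - \frac{e^{- 4 t^{2}}}{8}$. The boundary term vanishes and
$$\int_{-\infty}^{\infty} t \sin(b t)\, e^{- 4 t^{2}}\, dt = \frac{b}{8} \int_{-\infty}^{\infty} \cos(b t)\, e^{- 4 t^{2}}\, dt,$$
so $I'(b) = - \frac{b}{8}\, I(b)$.

This is a separable first-order ODE; solving with the initial condition $I(0) = \int_{-\infty}^{\infty} 3 e^{- 4 t^{2}}\,dt = \frac{3 \sqrt{\pi}}{2}$ gives
$$I(b) = \frac{3 \sqrt{\pi} e^{- \frac{b^{2}}{16}}}{2}.$$

Setting $b = 3$:
$$I = \frac{3 \sqrt{\pi}}{2 e^{\frac{9}{16}}}.$$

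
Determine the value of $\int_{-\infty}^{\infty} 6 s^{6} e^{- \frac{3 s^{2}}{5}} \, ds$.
$\frac{625 \sqrt{15} \sqrt{\pi}}{36}$

Begin with the known integral
$$J(a) = \int_{-\infty}^{\infty} 6 e^{- a s^{2}} \, ds = \frac{6 \sqrt{\pi}}{\sqrt{a}}.$$

Differentiating under the integral sign brings down a factor of $(-s^2)$:
$$\frac{dJ}{da} = \int_{-\infty}^{\infty} - 6 s^{2} e^{- a s^{2}} \, ds = - \frac{3 \sqrt{\pi}}{a^{\frac{3}{2}}}.$$

Repeating $3$ times in total — each differentiation brings down another $(-s^2)$ — gives
$$\frac{d^{3}J}{da^{3}} = \int_{-\infty}^{\infty} - 6 s^{6} e^{- a s^{2}} \, ds = - \frac{45 \sqrt{\pi}}{4 a^{\frac{7}{2}}},$$
and the integrand here is $(-1)^{3}$ times the target integrand, so $I = (-1)^{3}\,\frac{d^{3}J}{da^{3}} = \frac{45 \sqrt{\pi}}{4 a^{\frac{7}{2}}}$.

Setting $a = \frac{3}{5}$:
$$I = \frac{625 \sqrt{15} \sqrt{\pi}}{36}.$$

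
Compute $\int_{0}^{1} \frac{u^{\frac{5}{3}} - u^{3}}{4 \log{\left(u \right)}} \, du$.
$- \frac{\log{\left(3 \right)}}{4} + \frac{\log{\left(2 \right)}}{4}$

Replace the exponent $\frac{5}{3}$ by a parameter $a$: let $I(a) = \int_{0}^{1} \frac{- u^{3} + u^{a}}{4 \log{\left(u \right)}} \, du$.

Since $\dfrac{\partial}{\partial a}\,u^{a} = u^{a} \ln u$, the $\ln u$ in the denominator cancels and
$$\frac{dI}{da} = \int_{0}^{1} \frac{1}{4} u^{a} \, du = \frac{1}{4} \left[\frac{u^{a+1}}{a+1}\right]_0^1 = \frac{1}{4 \left(a + 1\right)}.$$

Integrating with respect to $a$ gives $I(a) = \frac{\log{\left(a + 1 \right)}}{4} - \frac{\log{\left(2 \right)}}{2} + C$.

At $a = 3$ the integrand is identically $0$, so $I(3) = 0$. The closed form gives $0$, hence $C = 0$.

Setting $a = \frac{5}{3}$:
$$I = - \frac{\log{\left(3 \right)}}{4} + \frac{\log{\left(2 \right)}}{4}.$$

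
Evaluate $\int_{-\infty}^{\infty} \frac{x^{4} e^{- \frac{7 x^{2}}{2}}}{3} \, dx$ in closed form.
$\frac{\sqrt{14} \sqrt{\pi}}{343}$

Begin with the known integral
$$J(a) = \int_{-\infty}^{\infty} \frac{e^{- a x^{2}}}{3} \, dx = \frac{\sqrt{\pi}}{3 \sqrt{a}}.$$

Differentiating under the integral sign brings down a factor of $(-x^2)$:
$$\frac{dJ}{da} = \int_{-\infty}^{\infty} - \frac{x^{2} e^{- a x^{2}}}{3} \, dx = - \frac{\sqrt{\pi}}{6 a^{\frac{3}{2}}}.$$

Repeating twice in total — each differentiation brings down another $(-x^2)$ — gives
$$\frac{d^{2}J}{da^{2}} = \int_{-\infty}^{\infty} \frac{x^{4} e^{- a x^{2}}}{3} \, dx = \frac{\sqrt{\pi}}{4 a^{\frac{5}{2}}},$$
and the integrand here is exactly the target integrand, so $I = \frac{\sqrt{\pi}}{4 a^{\frac{5}{2}}}$.

Setting $a = \frac{7}{2}$:
$$I = \frac{\sqrt{14} \sqrt{\pi}}{343}.$$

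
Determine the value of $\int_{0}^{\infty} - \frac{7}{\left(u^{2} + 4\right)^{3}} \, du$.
$- \frac{21 \pi}{512}$

Begin with the known result
$$J(a) = \int_{0}^{\infty} - \frac{7}{a^{2} + u^{2}} \, du = - \frac{7 \pi}{2 a}.$$

Differentiating under the integral sign with respect to $a$,
$$\frac{dJ}{da} = \int_{0}^{\infty} \frac{14 a}{\left(a^{2} + u^{2}\right)^{2}} \, du = \frac{7 \pi}{2 a^{2}},$$
so $\int_{0}^{\infty} - \frac{7}{\left(a^{2} + u^{2}\right)^{2}} \, du = - \frac{7 \pi}{4 a^{3}}$.

Repeating — each differentiation of $1/(u^2+a^2)^j$ produces $-2ja/(u^2+a^2)^{j+1}$ — and dividing through by $-2ja$ at each step yields, after $2$ differentiations in total,
$$\int_{0}^{\infty} - \frac{7}{\left(a^{2} + u^{2}\right)^{3}} \, du = - \frac{21 \pi}{16 a^{5}}.$$

Setting $a = 2$:
$$I = - \frac{21 \pi}{512}.$$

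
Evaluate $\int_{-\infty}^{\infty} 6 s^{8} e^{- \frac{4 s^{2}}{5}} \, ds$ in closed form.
$\frac{196875 \sqrt{5} \sqrt{\pi}}{4096}$

Begin with the known integral
$$J(a) = \int_{-\infty}^{\infty} 6 e^{- a s^{2}} \, ds = \frac{6 \sqrt{\pi}}{\sqrt{a}}.$$

Differentiating under the integral sign brings down a factor of $(-s^2)$:
$$\frac{dJ}{da} = \int_{-\infty}^{\infty} - 6 s^{2} e^{- a s^{2}} \, ds = - \frac{3 \sqrt{\pi}}{a^{\frac{3}{2}}}.$$

Repeating $4$ times in total — each differentiation brings down another $(-s^2)$ — gives
$$\frac{d^{4}J}{da^{4}} = \int_{-\infty}^{\infty} 6 s^{8} e^{- a s^{2}} \, ds = \frac{315 \sqrt{\pi}}{8 a^{\frac{9}{2}}},$$
and the integrand here is exactly the target integrand, so $I = \frac{315 \sqrt{\pi}}{8 a^{\frac{9}{2}}}$.

Setting $a = \frac{4}{5}$:
$$I = \frac{196875 \sqrt{5} \sqrt{\pi}}{4096}.$$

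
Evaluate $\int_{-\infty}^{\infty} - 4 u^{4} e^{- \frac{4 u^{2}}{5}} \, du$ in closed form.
$- \frac{75 \sqrt{5} \sqrt{\pi}}{32}$

Start from the elementary integral
$$J(a) = \int_{-\infty}^{\infty} - 4 e^{- a u^{2}} \, du = - \frac{4 \sqrt{\pi}}{\sqrt{a}}.$$

Differentiating under the integral sign brings down a factor of $(-u^2)$:
$$\frac{dJ}{da} = \int_{-\infty}^{\infty} 4 u^{2} e^{- a u^{2}} \, du = \frac{2 \sqrt{\pi}}{a^{\frac{3}{2}}}.$$

Repeating twice in total — each differentiation brings down another $(-u^2)$ — gives
$$\frac{d^{2}J}{da^{2}} = \int_{-\infty}^{\infty} - 4 u^{4} e^{- a u^{2}} \, du = - \frac{3 \sqrt{\pi}}{a^{\frac{5}{2}}},$$
and the integrand here is exactly the target integrand, so $I = - \frac{3 \sqrt{\pi}}{a^{\frac{5}{2}}}$.

Setting $a = \frac{4}{5}$:
$$I = - \frac{75 \sqrt{5} \sqrt{\pi}}{32}.$$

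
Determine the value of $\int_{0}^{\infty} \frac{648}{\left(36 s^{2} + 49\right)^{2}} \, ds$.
$\frac{27 \pi}{343}$

Recall the elementary integral
$$J(a) = \int_{0}^{\infty} \frac{1}{2 \left(a^{2} + s^{2}\right)} \, ds = \frac{\pi}{4 a}.$$

Differentiating under the integral sign with respect to $a$,
$$\frac{dJ}{da} = \int_{0}^{\infty} - \frac{a}{\left(a^{2} + s^{2}\right)^{2}} \, ds = - \frac{\pi}{4 a^{2}},$$
so $\int_{0}^{\infty} \frac{1}{2 \left(a^{2} + s^{2}\right)^{2}} \, ds = \frac{\pi}{8 a^{3}}$.

Setting $a = \frac{7}{6}$:
$$I = \frac{27 \pi}{343}.$$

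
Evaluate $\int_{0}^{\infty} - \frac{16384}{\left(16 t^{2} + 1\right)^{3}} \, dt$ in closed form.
$- 768 \pi$

Begin with the known result
$$J(a) = \int_{0}^{\infty} - \frac{4}{a^{2} + t^{2}} \, dt = - \frac{2 \pi}{a}.$$

Differentiating under the integral sign with respect to $a$,
$$\frac{dJ}{da} = \int_{0}^{\infty} \frac{8 a}{\left(a^{2} + t^{2}\right)^{2}} \, dt = \frac{2 \pi}{a^{2}},$$
so $\int_{0}^{\infty} - \frac{4}{\left(a^{2} + t^{2}\right)^{2}} \, dt = - \frac{\pi}{a^{3}}$.

Repeating — each differentiation of $1/(t^2+a^2)^j$ produces $-2ja/(t^2+a^2)^{j+1}$ — and dividing through by $-2ja$ at each step yields, after $2$ differentiations in total,
$$\int_{0}^{\infty} - \frac{4}{\left(a^{2} + t^{2}\right)^{3}} \, dt = - \frac{3 \pi}{4 a^{5}}.$$

Setting $a = \frac{1}{4}$:
$$I = - 768 \pi.$$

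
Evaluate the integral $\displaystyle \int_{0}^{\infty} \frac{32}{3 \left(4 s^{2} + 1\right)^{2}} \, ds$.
$\frac{4 \pi}{3}$

Begin with the known result
$$J(a) = \int_{0}^{\infty} \frac{2}{3 \left(a^{2} + s^{2}\right)} \, ds = \frac{\pi}{3 a}.$$

Differentiating under the integral sign with respect to $a$,
$$\frac{dJ}{da} = \int_{0}^{\infty} - \frac{4 a}{3 \left(a^{2} + s^{2}\right)^{2}} \, ds = - \frac{\pi}{3 a^{2}},$$
so $\int_{0}^{\infty} \frac{2}{3 \left(a^{2} + s^{2}\right)^{2}} \, ds = \frac{\pi}{6 a^{3}}$.

Setting $a = \frac{1}{2}$:
$$I = \frac{4 \pi}{3}.$$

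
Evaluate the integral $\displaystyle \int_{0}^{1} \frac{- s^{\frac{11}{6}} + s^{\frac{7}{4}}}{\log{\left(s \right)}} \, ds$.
$\log{\left(\frac{33}{34} \right)}$

Consider the one-parameter family: let $I(a) = \int_{0}^{1} \frac{- s^{\frac{11}{6}} + s^{a}}{\log{\left(s \right)}} \, ds$.

Since $\dfrac{\partial}{\partial a}\,s^{a} = s^{a} \ln s$, the $\ln s$ in the denominator cancels and
$$\frac{dI}{da} = \int_{0}^{1} s^{a} \, ds = \left[\frac{s^{a+1}}{a+1}\right]_0^1 = \frac{1}{a + 1}.$$

Integrating with respect to $a$ gives $I(a) = \log{\left(\frac{6 a}{17} + \frac{6}{17} \right)} + C$.

At $a = \frac{11}{6}$ the integrand is identically $0$, so $I(\frac{11}{6}) = 0$. The closed form gives $0$, hence $C = 0$.

Setting $a = \frac{7}{4}$:
$$I = \log{\left(\frac{33}{34} \right)}.$$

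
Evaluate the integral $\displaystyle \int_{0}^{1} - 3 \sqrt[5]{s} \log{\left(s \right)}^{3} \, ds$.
$\frac{625}{72}$

Consider the simpler parametrised integral
$$J(a) = \int_{0}^{1} - 3 s^{a} \, ds = - \frac{3}{a + 1}.$$

Differentiating under the integral sign brings down a factor of $\ln s$:
$$\frac{dJ}{da} = \int_{0}^{1} - 3 s^{a} \log{\left(s \right)} \, ds = \frac{3}{\left(a + 1\right)^{2}}.$$

Repeating $3$ times in total — each differentiation brings down another $\ln s$ — gives
$$\frac{d^{3}J}{da^{3}} = \int_{0}^{1} - 3 s^{a} \log{\left(s \right)}^{3} \, ds = \frac{18}{\left(a + 1\right)^{4}},$$
and the integrand here is exactly the target integrand, so $I = \frac{18}{\left(a + 1\right)^{4}}$.

Setting $a = \frac{1}{5}$:
$$I = \frac{625}{72}.$$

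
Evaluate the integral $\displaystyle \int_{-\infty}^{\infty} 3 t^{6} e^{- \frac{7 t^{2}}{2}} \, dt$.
$\frac{45 \sqrt{14} \sqrt{\pi}}{2401}$

Consider the simpler parametrised integral
$$J(a) = \int_{-\infty}^{\infty} 3 e^{- a t^{2}} \, dt = \frac{3 \sqrt{\pi}}{\sqrt{a}}.$$

Differentiating under the integral sign brings down a factor of $(-t^2)$:
$$\frac{dJ}{da} = \int_{-\infty}^{\infty} - 3 t^{2} e^{- a t^{2}} \, dt = - \frac{3 \sqrt{\pi}}{2 a^{\frac{3}{2}}}.$$

Repeating $3$ times in total — each differentiation brings down another $(-t^2)$ — gives
$$\frac{d^{3}J}{da^{3}} = \int_{-\infty}^{\infty} - 3 t^{6} e^{- a t^{2}} \, dt = - \frac{45 \sqrt{\pi}}{8 a^{\frac{7}{2}}},$$
and the integrand here is $(-1)^{3}$ times the target integrand, so $I = (-1)^{3}\,\frac{d^{3}J}{da^{3}} = \frac{45 \sqrt{\pi}}{8 a^{\frac{7}{2}}}$.

Setting $a = \frac{7}{2}$:
$$I = \frac{45 \sqrt{14} \sqrt{\pi}}{2401}.$$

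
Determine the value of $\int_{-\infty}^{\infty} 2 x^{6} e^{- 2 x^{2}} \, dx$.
$\frac{15 \sqrt{2} \sqrt{\pi}}{64}$

Consider the simpler parametrised integral
$$J(a) = \int_{-\infty}^{\infty} 2 e^{- a x^{2}} \, dx = \frac{2 \sqrt{\pi}}{\sqrt{a}}.$$

Differentiating under the integral sign brings down a factor of $(-x^2)$:
$$\frac{dJ}{da} = \int_{-\infty}^{\infty} - 2 x^{2} e^{- a x^{2}} \, dx = - \frac{\sqrt{\pi}}{a^{\frac{3}{2}}}.$$

Repeating $3$ times in total — each differentiation brings down another $(-x^2)$ — gives
$$\frac{d^{3}J}{da^{3}} = \int_{-\infty}^{\infty} - 2 x^{6} e^{- a x^{2}} \, dx = - \frac{15 \sqrt{\pi}}{4 a^{\frac{7}{2}}},$$
and the integrand here is $(-1)^{3}$ times the target integrand, so $I = (-1)^{3}\,\frac{d^{3}J}{da^{3}} = \frac{15 \sqrt{\pi}}{4 a^{\frac{7}{2}}}$.

Setting $a = 2$:
$$I = \frac{15 \sqrt{2} \sqrt{\pi}}{64}.$$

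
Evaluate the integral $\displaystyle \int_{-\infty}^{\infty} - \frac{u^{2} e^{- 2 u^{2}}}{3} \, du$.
$- \frac{\sqrt{2} \sqrt{\pi}}{24}$

Start from the elementary integral
$$J(a) = \int_{-\infty}^{\infty} - \frac{e^{- a u^{2}}}{3} \, du = - \frac{\sqrt{\pi}}{3 \sqrt{a}}.$$

Differentiating under the integral sign brings down a factor of $(-u^2)$:
$$\frac{dJ}{da} = \int_{-\infty}^{\infty} \frac{u^{2} e^{- a u^{2}}}{3} \, du = \frac{\sqrt{\pi}}{6 a^{\frac{3}{2}}}.$$

The integral on the left is $-I$, so $I = - \frac{\sqrt{\pi}}{6 a^{\frac{3}{2}}}$.

Setting $a = 2$:
$$I = - \frac{\sqrt{2} \sqrt{\pi}}{24}.$$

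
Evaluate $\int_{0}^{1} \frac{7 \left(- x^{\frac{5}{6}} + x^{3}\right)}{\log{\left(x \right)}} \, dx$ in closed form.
$- \log{\left(\frac{19487171}{4586471424} \right)}$

Replace the exponent $\frac{5}{6}$ by a parameter $a$: let $I(a) = \int_{0}^{1} \frac{7 \left(x^{3} - x^{a}\right)}{\log{\left(x \right)}} \, dx$.

Since $\dfrac{\partial}{\partial a}\,x^{a} = x^{a} \ln x$, the $\ln x$ in the denominator cancels and
$$\frac{dI}{da} = \int_{0}^{1} -7 x^{a} \, dx = -7 \left[\frac{x^{a+1}}{a+1}\right]_0^1 = - \frac{7}{a + 1}.$$

Integrating with respect to $a$ gives $I(a) = - \log{\left(\frac{\left(a + 1\right)^{7}}{16384} \right)} + C$.

At $a = 3$ the integrand is identically $0$, so $I(3) = 0$. The closed form gives $0$, hence $C = 0$.

Setting $a = \frac{5}{6}$:
$$I = - \log{\left(\frac{19487171}{4586471424} \right)}.$$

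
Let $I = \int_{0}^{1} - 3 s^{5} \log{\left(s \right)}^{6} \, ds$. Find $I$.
$- \frac{5}{648}$

Consider the simpler parametrised integral
$$J(a) = \int_{0}^{1} - 3 s^{a} \, ds = - \frac{3}{a + 1}.$$

Differentiating under the integral sign brings down a factor of $\ln s$:
$$\frac{dJ}{da} = \int_{0}^{1} - 3 s^{a} \log{\left(s \right)} \, ds = \frac{3}{\left(a + 1\right)^{2}}.$$

Repeating $6$ times in total — each differentiation brings down another $\ln s$ — gives
$$\frac{d^{6}J}{da^{6}} = \int_{0}^{1} - 3 s^{a} \log{\left(s \right)}^{6} \, ds = - \frac{2160}{\left(a + 1\right)^{7}},$$
and the integrand here is exactly the target integrand, so $I = - \frac{2160}{\left(a + 1\right)^{7}}$.

Setting $a = 5$:
$$I = - \frac{5}{648}.$$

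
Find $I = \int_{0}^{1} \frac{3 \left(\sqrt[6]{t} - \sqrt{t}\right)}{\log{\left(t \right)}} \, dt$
$\log{\left(\frac{343}{729} \right)}$

Consider the one-parameter family: let $I(a) = \int_{0}^{1} \frac{3 \left(- \sqrt{t} + t^{a}\right)}{\log{\left(t \right)}} \, dt$.

Since $\dfrac{\partial}{\partial a}\,t^{a} = t^{a} \ln t$, the $\ln t$ in the denominator cancels and
$$\frac{dI}{da} = \int_{0}^{1} 3 t^{a} \, dt = 3 \left[\frac{t^{a+1}}{a+1}\right]_0^1 = \frac{3}{a + 1}.$$

Integrating with respect to $a$ gives $I(a) = \log{\left(\frac{8 \left(a + 1\right)^{3}}{27} \right)} + C$.

At $a = \frac{1}{2}$ the integrand is identically $0$, so $I(\frac{1}{2}) = 0$. The closed form gives $0$, hence $C = 0$.

Setting $a = \frac{1}{6}$:
$$I = \log{\left(\frac{343}{729} \right)}.$$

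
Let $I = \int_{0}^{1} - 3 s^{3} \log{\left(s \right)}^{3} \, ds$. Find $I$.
$\frac{9}{128}$

Begin with the known integral
$$J(a) = \int_{0}^{1} - 3 s^{a} \, ds = - \frac{3}{a + 1}.$$

Differentiating under the integral sign brings down a factor of $\ln s$:
$$\frac{dJ}{da} = \int_{0}^{1} - 3 s^{a} \log{\left(s \right)} \, ds = \frac{3}{\left(a + 1\right)^{2}}.$$

Repeating $3$ times in total — each differentiation brings down another $\ln s$ — gives
$$\frac{d^{3}J}{da^{3}} = \int_{0}^{1} - 3 s^{a} \log{\left(s \right)}^{3} \, ds = \frac{18}{\left(a + 1\right)^{4}},$$
and the integrand here is exactly the target integrand, so $I = \frac{18}{\left(a + 1\right)^{4}}$.

Setting $a = 3$:
$$I = \frac{9}{128}.$$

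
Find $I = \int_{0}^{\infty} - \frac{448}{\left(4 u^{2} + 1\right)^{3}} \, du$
$- 42 \pi$

Begin with the known result
$$J(a) = \int_{0}^{\infty} - \frac{7}{a^{2} + u^{2}} \, du = - \frac{7 \pi}{2 a}.$$

Differentiating under the integral sign with respect to $a$,
$$\frac{dJ}{da} = \int_{0}^{\infty} \frac{14 a}{\left(a^{2} + u^{2}\right)^{2}} \, du = \frac{7 \pi}{2 a^{2}},$$
so $\int_{0}^{\infty} - \frac{7}{\left(a^{2} + u^{2}\right)^{2}} \, du = - \frac{7 \pi}{4 a^{3}}$.

Repeating — each differentiation of $1/(u^2+a^2)^j$ produces $-2ja/(u^2+a^2)^{j+1}$ — and dividing through by $-2ja$ at each step yields, after $2$ differentiations in total,
$$\int_{0}^{\infty} - \frac{7}{\left(a^{2} + u^{2}\right)^{3}} \, du = - \frac{21 \pi}{16 a^{5}}.$$

Setting $a = \frac{1}{2}$:
$$I = - 42 \pi.$$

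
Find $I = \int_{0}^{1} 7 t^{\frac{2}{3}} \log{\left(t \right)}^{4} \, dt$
$\frac{40824}{3125}$

Begin with the known integral
$$J(a) = \int_{0}^{1} 7 t^{a} \, dt = \frac{7}{a + 1}.$$

Differentiating under the integral sign brings down a factor of $\ln t$:
$$\frac{dJ}{da} = \int_{0}^{1} 7 t^{a} \log{\left(t \right)} \, dt = - \frac{7}{\left(a + 1\right)^{2}}.$$

Repeating $4$ times in total — each differentiation brings down another $\ln t$ — gives
$$\frac{d^{4}J}{da^{4}} = \int_{0}^{1} 7 t^{a} \log{\left(t \right)}^{4} \, dt = \frac{168}{\left(a + 1\right)^{5}},$$
and the integrand here is exactly the target integrand, so $I = \frac{168}{\left(a + 1\right)^{5}}$.

Setting $a = \frac{2}{3}$:
$$I = \frac{40824}{3125}.$$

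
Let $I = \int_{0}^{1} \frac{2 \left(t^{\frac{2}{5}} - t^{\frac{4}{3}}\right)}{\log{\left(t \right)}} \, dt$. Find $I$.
$- \log{\left(\frac{25}{9} \right)}$

Replace the exponent $\frac{4}{3}$ by a parameter $a$: let $I(a) = \int_{0}^{1} \frac{2 \left(t^{\frac{2}{5}} - t^{a}\right)}{\log{\left(t \right)}} \, dt$.

Since $\dfrac{\partial}{\partial a}\,t^{a} = t^{a} \ln t$, the $\ln t$ in the denominator cancels and
$$\frac{dI}{da} = \int_{0}^{1} -2 t^{a} \, dt = -2 \left[\frac{t^{a+1}}{a+1}\right]_0^1 = - \frac{2}{a + 1}.$$

Integrating with respect to $a$ gives $I(a) = - \log{\left(\frac{25 \left(a + 1\right)^{2}}{49} \right)} + C$.

At $a = \frac{2}{5}$ the integrand is identically $0$, so $I(\frac{2}{5}) = 0$. The closed form gives $0$, hence $C = 0$.

Setting $a = \frac{4}{3}$:
$$I = - \log{\left(\frac{25}{9} \right)}.$$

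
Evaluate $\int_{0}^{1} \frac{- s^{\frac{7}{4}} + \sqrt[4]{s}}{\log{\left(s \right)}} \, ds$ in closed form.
$\log{\left(\frac{5}{11} \right)}$

Replace the exponent $\frac{1}{4}$ by a parameter $a$: let $I(a) = \int_{0}^{1} \frac{- s^{\frac{7}{4}} + s^{a}}{\log{\left(s \right)}} \, ds$.

Since $\dfrac{\partial}{\partial a}\,s^{a} = s^{a} \ln s$, the $\ln s$ in the denominator cancels and
$$\frac{dI}{da} = \int_{0}^{1} s^{a} \, ds = \left[\frac{s^{a+1}}{a+1}\right]_0^1 = \frac{1}{a + 1}.$$

Integrating with respect to $a$ gives $I(a) = \log{\left(\frac{4 a}{11} + \frac{4}{11} \right)} + C$.

At $a = \frac{7}{4}$ the integrand is identically $0$, so $I(\frac{7}{4}) = 0$. The closed form gives $0$, hence $C = 0$.

Setting $a = \frac{1}{4}$:
$$I = \log{\left(\frac{5}{11} \right)}.$$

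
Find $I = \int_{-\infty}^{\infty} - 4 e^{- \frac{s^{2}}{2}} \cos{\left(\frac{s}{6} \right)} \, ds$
$- \frac{4 \sqrt{2} \sqrt{\pi}}{e^{\frac{1}{72}}}$

Treat the cosine frequency as a parameter and define $I(b) = \int_{-\infty}^{\infty} - 4 e^{- \frac{s^{2}}{2}} \cos{\left(b s \right)} \, ds$.

Differentiating under the integral sign,
$$I'(b) = \int_{-\infty}^{\infty} 4 s e^{- \frac{s^{2}}{2}} \sin{\left(b s \right)} \, ds.$$

Integrate $\int_{-\infty}^{\infty} s \sin(b s)\, e^{- \frac{s^{2}}{2}}\, ds$ by parts with $u = \sin(b s)$ and $dv = s\, e^{- \frac{s^{2}}{2}}\, ds$, giving $v = - e^{- \frac{s^{2}}{2}}$. The boundary term vanishes and
$$\int_{-\infty}^{\infty} s \sin(b s)\, e^{- \frac{s^{2}}{2}}\, ds = b \int_{-\infty}^{\infty} \cos(b s)\, e^{- \frac{s^{2}}{2}}\, ds,$$
so $I'(b) = - b\, I(b)$.

This is a separable first-order ODE; solving with the initial condition $I(0) = \int_{-\infty}^{\infty} - 4 e^{- \frac{s^{2}}{2}}\,ds = - 4 \sqrt{2} \sqrt{\pi}$ gives
$$I(b) = - 4 \sqrt{2} \sqrt{\pi} e^{- \frac{b^{2}}{2}}.$$

Setting $b = \frac{1}{6}$:
$$I = - \frac{4 \sqrt{2} \sqrt{\pi}}{e^{\frac{1}{72}}}.$$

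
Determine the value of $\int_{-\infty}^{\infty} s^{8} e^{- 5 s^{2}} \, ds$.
$\frac{21 \sqrt{5} \sqrt{\pi}}{10000}$

Start from the elementary integral
$$J(a) = \int_{-\infty}^{\infty} e^{- a s^{2}} \, ds = \frac{\sqrt{\pi}}{\sqrt{a}}.$$

Differentiating under the integral sign brings down a factor of $(-s^2)$:
$$\frac{dJ}{da} = \int_{-\infty}^{\infty} - s^{2} e^{- a s^{2}} \, ds = - \frac{\sqrt{\pi}}{2 a^{\frac{3}{2}}}.$$

Repeating $4$ times in total — each differentiation brings down another $(-s^2)$ — gives
$$\frac{d^{4}J}{da^{4}} = \int_{-\infty}^{\infty} s^{8} e^{- a s^{2}} \, ds = \frac{105 \sqrt{\pi}}{16 a^{\frac{9}{2}}},$$
and the integrand here is exactly the target integrand, so $I = \frac{105 \sqrt{\pi}}{16 a^{\frac{9}{2}}}$.

Setting $a = 5$:
$$I = \frac{21 \sqrt{5} \sqrt{\pi}}{10000}.$$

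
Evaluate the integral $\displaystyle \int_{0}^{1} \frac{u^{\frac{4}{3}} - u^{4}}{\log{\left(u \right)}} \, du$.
$\log{\left(\frac{7}{15} \right)}$

Introduce a parameter $a$ in the exponent: let $I(a) = \int_{0}^{1} \frac{- u^{4} + u^{a}}{\log{\left(u \right)}} \, du$.

Since $\dfrac{\partial}{\partial a}\,u^{a} = u^{a} \ln u$, the $\ln u$ in the denominator cancels and
$$\frac{dI}{da} = \int_{0}^{1} u^{a} \, du = \left[\frac{u^{a+1}}{a+1}\right]_0^1 = \frac{1}{a + 1}.$$

Integrating with respect to $a$ gives $I(a) = \log{\left(\frac{a}{5} + \frac{1}{5} \right)} + C$.

At $a = 4$ the integrand is identically $0$, so $I(4) = 0$. The closed form gives $0$, hence $C = 0$.

Setting $a = \frac{4}{3}$:
$$I = \log{\left(\frac{7}{15} \right)}.$$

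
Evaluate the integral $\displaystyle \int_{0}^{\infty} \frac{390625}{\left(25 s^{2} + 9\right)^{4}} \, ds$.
$\frac{390625 \pi}{69984}$

Begin with the known result
$$J(a) = \int_{0}^{\infty} \frac{1}{a^{2} + s^{2}} \, ds = \frac{\pi}{2 a}.$$

Differentiating under the integral sign with respect to $a$,
$$\frac{dJ}{da} = \int_{0}^{\infty} - \frac{2 a}{\left(a^{2} + s^{2}\right)^{2}} \, ds = - \frac{\pi}{2 a^{2}},$$
so $\int_{0}^{\infty} \frac{1}{\left(a^{2} + s^{2}\right)^{2}} \, ds = \frac{\pi}{4 a^{3}}$.

Repeating — each differentiation of $1/(s^2+a^2)^j$ produces $-2ja/(s^2+a^2)^{j+1}$ — and dividing through by $-2ja$ at each step yields, after $3$ differentiations in total,
$$\int_{0}^{\infty} \frac{1}{\left(a^{2} + s^{2}\right)^{4}} \, ds = \frac{5 \pi}{32 a^{7}}.$$

Setting $a = \frac{3}{5}$:
$$I = \frac{390625 \pi}{69984}.$$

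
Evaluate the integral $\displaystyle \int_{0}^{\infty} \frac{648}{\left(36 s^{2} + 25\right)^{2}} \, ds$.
$\frac{27 \pi}{125}$

Recall the elementary integral
$$J(a) = \int_{0}^{\infty} \frac{1}{2 \left(a^{2} + s^{2}\right)} \, ds = \frac{\pi}{4 a}.$$

Differentiating under the integral sign with respect to $a$,
$$\frac{dJ}{da} = \int_{0}^{\infty} - \frac{a}{\left(a^{2} + s^{2}\right)^{2}} \, ds = - \frac{\pi}{4 a^{2}},$$
so $\int_{0}^{\infty} \frac{1}{2 \left(a^{2} + s^{2}\right)^{2}} \, ds = \frac{\pi}{8 a^{3}}$.

Setting $a = \frac{5}{6}$:
$$I = \frac{27 \pi}{125}.$$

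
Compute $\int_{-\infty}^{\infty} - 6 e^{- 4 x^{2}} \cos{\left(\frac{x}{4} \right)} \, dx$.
$- \frac{3 \sqrt{\pi}}{e^{\frac{1}{256}}}$

Let $b$ denote the cosine frequency and define $I(b) = \int_{-\infty}^{\infty} - 6 e^{- 4 x^{2}} \cos{\left(b x \right)} \, dx$.

Differentiating under the integral sign,
$$I'(b) = \int_{-\infty}^{\infty} 6 x e^{- 4 x^{2}} \sin{\left(b x \right)} \, dx.$$

Integrate $\int_{-\infty}^{\infty} x \sin(b x)\, e^{- 4 x^{2}}\, dx$ by parts with $u = \sin(b x)$ and $dv = x\, e^{- 4 x^{2}}\, dx$, giving $v = - \frac{e^{- 4 x^{2}}}{8}$. The boundary term vanishes and
$$\int_{-\infty}^{\infty} x \sin(b x)\, e^{- 4 x^{2}}\, dx = \frac{b}{8} \int_{-\infty}^{\infty} \cos(b x)\, e^{- 4 x^{2}}\, dx,$$
so $I'(b) = - \frac{b}{8}\, I(b)$.

This is a separable first-order ODE; solving with the initial condition $I(0) = \int_{-\infty}^{\infty} - 6 e^{- 4 x^{2}}\,dx = - 3 \sqrt{\pi}$ gives
$$I(b) = - 3 \sqrt{\pi} e^{- \frac{b^{2}}{16}}.$$

Setting $b = \frac{1}{4}$:
$$I = - \frac{3 \sqrt{\pi}}{e^{\frac{1}{256}}}.$$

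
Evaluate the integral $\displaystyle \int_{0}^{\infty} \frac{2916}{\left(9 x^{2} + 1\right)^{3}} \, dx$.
$\frac{729 \pi}{4}$

Start from the standard arctangent integral
$$J(a) = \int_{0}^{\infty} \frac{4}{a^{2} + x^{2}} \, dx = \frac{2 \pi}{a}.$$

Differentiating under the integral sign with respect to $a$,
$$\frac{dJ}{da} = \int_{0}^{\infty} - \frac{8 a}{\left(a^{2} + x^{2}\right)^{2}} \, dx = - \frac{2 \pi}{a^{2}},$$
so $\int_{0}^{\infty} \frac{4}{\left(a^{2} + x^{2}\right)^{2}} \, dx = \frac{\pi}{a^{3}}$.

Repeating — each differentiation of $1/(x^2+a^2)^j$ produces $-2ja/(x^2+a^2)^{j+1}$ — and dividing through by $-2ja$ at each step yields, after $2$ differentiations in total,
$$\int_{0}^{\infty} \frac{4}{\left(a^{2} + x^{2}\right)^{3}} \, dx = \frac{3 \pi}{4 a^{5}}.$$

Setting $a = \frac{1}{3}$:
$$I = \frac{729 \pi}{4}.$$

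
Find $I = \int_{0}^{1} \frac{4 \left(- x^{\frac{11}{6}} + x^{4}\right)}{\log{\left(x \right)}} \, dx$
$\log{\left(\frac{810000}{83521} \right)}$

Consider the one-parameter family: let $I(a) = \int_{0}^{1} \frac{4 \left(- x^{\frac{11}{6}} + x^{a}\right)}{\log{\left(x \right)}} \, dx$.

Since $\dfrac{\partial}{\partial a}\,x^{a} = x^{a} \ln x$, the $\ln x$ in the denominator cancels and
$$\frac{dI}{da} = \int_{0}^{1} 4 x^{a} \, dx = 4 \left[\frac{x^{a+1}}{a+1}\right]_0^1 = \frac{4}{a + 1}.$$

Integrating with respect to $a$ gives $I(a) = \log{\left(\frac{1296 \left(a + 1\right)^{4}}{83521} \right)} + C$.

At $a = \frac{11}{6}$ the integrand is identically $0$, so $I(\frac{11}{6}) = 0$. The closed form gives $0$, hence $C = 0$.

Setting $a = 4$:
$$I = \log{\left(\frac{810000}{83521} \right)}.$$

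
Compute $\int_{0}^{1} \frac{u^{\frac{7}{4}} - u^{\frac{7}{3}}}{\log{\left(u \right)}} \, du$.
$\log{\left(\frac{33}{40} \right)}$

Introduce a parameter $a$ in the exponent: let $I(a) = \int_{0}^{1} \frac{- u^{\frac{7}{3}} + u^{a}}{\log{\left(u \right)}} \, du$.

Since $\dfrac{\partial}{\partial a}\,u^{a} = u^{a} \ln u$, the $\ln u$ in the denominator cancels and
$$\frac{dI}{da} = \int_{0}^{1} u^{a} \, du = \left[\frac{u^{a+1}}{a+1}\right]_0^1 = \frac{1}{a + 1}.$$

Integrating with respect to $a$ gives $I(a) = \log{\left(\frac{3 a}{10} + \frac{3}{10} \right)} + C$.

At $a = \frac{7}{3}$ the integrand is identically $0$, so $I(\frac{7}{3}) = 0$. The closed form gives $0$, hence $C = 0$.

Setting $a = \frac{7}{4}$:
$$I = \log{\left(\frac{33}{40} \right)}.$$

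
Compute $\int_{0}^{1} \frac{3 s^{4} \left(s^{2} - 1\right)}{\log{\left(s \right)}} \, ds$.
$\log{\left(\frac{343}{125} \right)}$

Consider the one-parameter family: let $I(a) = \int_{0}^{1} \frac{3 \left(- s^{4} + s^{a}\right)}{\log{\left(s \right)}} \, ds$.

Since $\dfrac{\partial}{\partial a}\,s^{a} = s^{a} \ln s$, the $\ln s$ in the denominator cancels and
$$\frac{dI}{da} = \int_{0}^{1} 3 s^{a} \, ds = 3 \left[\frac{s^{a+1}}{a+1}\right]_0^1 = \frac{3}{a + 1}.$$

Integrating with respect to $a$ gives $I(a) = \log{\left(\frac{\left(a + 1\right)^{3}}{125} \right)} + C$.

At $a = 4$ the integrand is identically $0$, so $I(4) = 0$. The closed form gives $0$, hence $C = 0$.

Setting $a = 6$:
$$I = \log{\left(\frac{343}{125} \right)}.$$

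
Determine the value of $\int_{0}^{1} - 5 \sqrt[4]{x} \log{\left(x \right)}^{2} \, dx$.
$- \frac{128}{25}$

Start from the elementary integral
$$J(a) = \int_{0}^{1} - 5 x^{a} \, dx = - \frac{5}{a + 1}.$$

Differentiating under the integral sign brings down a factor of $\ln x$:
$$\frac{dJ}{da} = \int_{0}^{1} - 5 x^{a} \log{\left(x \right)} \, dx = \frac{5}{\left(a + 1\right)^{2}}.$$

Repeating twice in total — each differentiation brings down another $\ln x$ — gives
$$\frac{d^{2}J}{da^{2}} = \int_{0}^{1} - 5 x^{a} \log{\left(x \right)}^{2} \, dx = - \frac{10}{\left(a + 1\right)^{3}},$$
and the integrand here is exactly the target integrand, so $I = - \frac{10}{\left(a + 1\right)^{3}}$.

Setting $a = \frac{1}{4}$:
$$I = - \frac{128}{25}.$$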